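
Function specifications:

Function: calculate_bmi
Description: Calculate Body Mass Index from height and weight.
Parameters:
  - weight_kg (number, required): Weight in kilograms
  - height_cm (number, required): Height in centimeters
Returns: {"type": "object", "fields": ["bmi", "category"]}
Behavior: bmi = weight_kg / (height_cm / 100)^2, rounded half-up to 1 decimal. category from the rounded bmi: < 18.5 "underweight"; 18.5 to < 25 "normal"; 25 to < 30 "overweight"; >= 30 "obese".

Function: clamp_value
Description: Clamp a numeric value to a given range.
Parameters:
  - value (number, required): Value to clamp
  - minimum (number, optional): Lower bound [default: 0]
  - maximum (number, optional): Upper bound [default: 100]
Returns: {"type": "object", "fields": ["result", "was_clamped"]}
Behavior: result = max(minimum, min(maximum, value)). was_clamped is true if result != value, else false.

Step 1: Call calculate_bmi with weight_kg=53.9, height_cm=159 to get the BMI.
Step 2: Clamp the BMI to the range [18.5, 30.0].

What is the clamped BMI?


Step 1: calculate_bmi(weight_kg=53.9, height_cm=159)
  height_m = 159 / 100 = 1.59
  bmi = 53.9 / 1.59^2 = 53.9 / 2.5281 = 21.320359 -> 21.3
  18.5 <= 21.3 < 25 -> normal
  -> bmi = 21.3
Step 2: clamp_value(value=21.3, minimum=18.5, maximum=30.0)
  result = max(18.5, min(30.0, 21.3)) = max(18.5, 21.3) = 21.3
  was_clamped = (21.3 != 21.3) = false
  -> result = 21.3
21.3


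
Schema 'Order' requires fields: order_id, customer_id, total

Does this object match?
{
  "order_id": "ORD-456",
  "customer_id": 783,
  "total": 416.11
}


Checking required fields... All present.
Valid - all required fields present


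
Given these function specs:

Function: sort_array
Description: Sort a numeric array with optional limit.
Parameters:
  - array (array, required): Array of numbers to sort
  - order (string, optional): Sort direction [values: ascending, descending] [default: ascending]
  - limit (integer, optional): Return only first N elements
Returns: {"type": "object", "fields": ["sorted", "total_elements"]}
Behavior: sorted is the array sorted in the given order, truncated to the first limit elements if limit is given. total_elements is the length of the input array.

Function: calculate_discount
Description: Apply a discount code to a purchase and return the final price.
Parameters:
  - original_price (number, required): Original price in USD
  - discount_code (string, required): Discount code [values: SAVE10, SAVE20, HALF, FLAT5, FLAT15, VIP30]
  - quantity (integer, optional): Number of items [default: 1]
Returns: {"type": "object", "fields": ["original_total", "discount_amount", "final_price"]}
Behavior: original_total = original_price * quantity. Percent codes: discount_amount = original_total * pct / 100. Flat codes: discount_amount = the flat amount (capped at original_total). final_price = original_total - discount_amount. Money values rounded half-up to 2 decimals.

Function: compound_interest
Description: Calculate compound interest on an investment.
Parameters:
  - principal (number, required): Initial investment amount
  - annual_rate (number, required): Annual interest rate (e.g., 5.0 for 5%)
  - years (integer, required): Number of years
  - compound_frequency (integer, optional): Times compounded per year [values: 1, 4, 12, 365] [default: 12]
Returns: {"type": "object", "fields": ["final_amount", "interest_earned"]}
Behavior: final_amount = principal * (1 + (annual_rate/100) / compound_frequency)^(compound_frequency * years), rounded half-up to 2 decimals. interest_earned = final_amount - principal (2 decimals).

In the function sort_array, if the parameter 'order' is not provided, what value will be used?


The sort_array spec declares:
  - order (string, optional): Sort direction [values: ascending, descending] [default: ascending]
Default:
ascending


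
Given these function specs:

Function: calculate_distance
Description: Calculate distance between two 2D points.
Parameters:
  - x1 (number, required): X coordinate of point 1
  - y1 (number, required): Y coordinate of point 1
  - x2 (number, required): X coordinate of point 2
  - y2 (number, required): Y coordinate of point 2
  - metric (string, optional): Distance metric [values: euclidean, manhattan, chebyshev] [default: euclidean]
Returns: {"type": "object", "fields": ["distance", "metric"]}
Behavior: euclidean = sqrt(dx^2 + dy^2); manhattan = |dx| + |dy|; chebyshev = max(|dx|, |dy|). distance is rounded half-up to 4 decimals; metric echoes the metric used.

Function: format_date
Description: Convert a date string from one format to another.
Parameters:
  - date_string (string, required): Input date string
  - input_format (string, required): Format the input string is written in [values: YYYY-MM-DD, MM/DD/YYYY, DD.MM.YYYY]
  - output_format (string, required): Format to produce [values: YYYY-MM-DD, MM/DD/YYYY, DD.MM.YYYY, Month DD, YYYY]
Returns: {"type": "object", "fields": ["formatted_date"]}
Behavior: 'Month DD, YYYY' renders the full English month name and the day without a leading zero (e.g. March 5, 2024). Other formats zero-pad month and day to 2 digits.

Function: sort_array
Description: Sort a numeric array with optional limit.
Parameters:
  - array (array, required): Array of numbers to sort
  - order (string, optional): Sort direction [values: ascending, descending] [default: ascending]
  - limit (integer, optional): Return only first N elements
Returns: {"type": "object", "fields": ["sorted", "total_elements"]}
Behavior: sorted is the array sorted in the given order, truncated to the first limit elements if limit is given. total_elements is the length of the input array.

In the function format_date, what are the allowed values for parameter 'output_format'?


The format_date spec declares:
  - output_format (string, required): Format to produce [values: YYYY-MM-DD, MM/DD/YYYY, DD.MM.YYYY, Month DD, YYYY]
Allowed values:
YYYY-MM-DD, MM/DD/YYYY, DD.MM.YYYY, Month DD, YYYY


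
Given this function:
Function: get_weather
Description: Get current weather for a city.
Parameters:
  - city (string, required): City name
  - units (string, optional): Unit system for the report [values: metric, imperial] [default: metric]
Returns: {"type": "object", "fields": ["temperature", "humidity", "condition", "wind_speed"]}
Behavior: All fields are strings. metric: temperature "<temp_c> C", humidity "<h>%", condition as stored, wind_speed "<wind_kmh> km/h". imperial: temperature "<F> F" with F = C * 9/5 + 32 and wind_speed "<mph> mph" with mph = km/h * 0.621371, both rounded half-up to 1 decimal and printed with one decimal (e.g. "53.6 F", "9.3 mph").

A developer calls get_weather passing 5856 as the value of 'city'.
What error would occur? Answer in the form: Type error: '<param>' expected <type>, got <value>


Spec: 'city' is declared as string; 5856 is an integer.
Type error: 'city' expected string, got 5856


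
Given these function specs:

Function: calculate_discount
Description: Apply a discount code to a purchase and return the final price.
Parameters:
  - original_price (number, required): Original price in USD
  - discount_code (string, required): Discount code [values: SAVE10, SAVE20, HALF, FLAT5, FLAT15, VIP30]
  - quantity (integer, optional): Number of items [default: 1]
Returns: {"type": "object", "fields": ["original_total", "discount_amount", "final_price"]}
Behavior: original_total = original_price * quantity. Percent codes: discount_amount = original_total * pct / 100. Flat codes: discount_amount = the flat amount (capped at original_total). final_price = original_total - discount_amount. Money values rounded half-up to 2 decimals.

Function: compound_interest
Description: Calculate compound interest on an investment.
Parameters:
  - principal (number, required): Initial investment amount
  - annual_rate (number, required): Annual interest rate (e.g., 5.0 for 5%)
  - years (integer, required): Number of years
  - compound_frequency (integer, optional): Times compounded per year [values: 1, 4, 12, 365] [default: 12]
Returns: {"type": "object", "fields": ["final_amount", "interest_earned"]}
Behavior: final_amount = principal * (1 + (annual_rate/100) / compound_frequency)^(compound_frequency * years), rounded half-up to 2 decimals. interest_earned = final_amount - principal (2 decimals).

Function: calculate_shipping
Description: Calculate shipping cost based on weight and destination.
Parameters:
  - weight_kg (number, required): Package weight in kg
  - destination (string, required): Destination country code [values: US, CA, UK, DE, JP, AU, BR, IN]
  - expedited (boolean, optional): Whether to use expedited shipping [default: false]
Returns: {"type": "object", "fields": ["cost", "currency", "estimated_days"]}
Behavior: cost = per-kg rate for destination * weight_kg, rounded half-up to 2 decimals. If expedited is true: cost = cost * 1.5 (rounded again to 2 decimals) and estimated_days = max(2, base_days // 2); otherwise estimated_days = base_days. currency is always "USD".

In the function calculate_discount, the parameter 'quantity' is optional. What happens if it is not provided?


The calculate_discount spec declares:
  - quantity (integer, optional): Number of items [default: 1]
It defaults to 1


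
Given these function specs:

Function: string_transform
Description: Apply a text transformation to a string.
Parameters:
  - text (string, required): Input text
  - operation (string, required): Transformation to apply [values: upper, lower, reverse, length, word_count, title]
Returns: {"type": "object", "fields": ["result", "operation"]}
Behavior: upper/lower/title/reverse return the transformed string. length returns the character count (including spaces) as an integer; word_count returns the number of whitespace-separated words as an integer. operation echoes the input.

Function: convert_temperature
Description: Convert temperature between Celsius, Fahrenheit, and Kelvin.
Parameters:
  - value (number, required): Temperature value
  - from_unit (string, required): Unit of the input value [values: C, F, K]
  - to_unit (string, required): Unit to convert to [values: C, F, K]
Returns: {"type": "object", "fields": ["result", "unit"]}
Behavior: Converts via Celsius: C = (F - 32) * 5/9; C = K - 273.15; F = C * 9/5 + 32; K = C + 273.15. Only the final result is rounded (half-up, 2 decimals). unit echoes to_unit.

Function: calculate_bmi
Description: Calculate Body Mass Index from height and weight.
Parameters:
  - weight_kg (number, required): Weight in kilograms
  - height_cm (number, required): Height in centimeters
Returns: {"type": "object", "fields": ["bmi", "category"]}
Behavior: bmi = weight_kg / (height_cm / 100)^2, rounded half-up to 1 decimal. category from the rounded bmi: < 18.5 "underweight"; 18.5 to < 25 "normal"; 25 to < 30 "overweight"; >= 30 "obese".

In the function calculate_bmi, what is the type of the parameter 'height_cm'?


The calculate_bmi spec declares:
  - height_cm (number, required): Height in centimeters
Type:
number


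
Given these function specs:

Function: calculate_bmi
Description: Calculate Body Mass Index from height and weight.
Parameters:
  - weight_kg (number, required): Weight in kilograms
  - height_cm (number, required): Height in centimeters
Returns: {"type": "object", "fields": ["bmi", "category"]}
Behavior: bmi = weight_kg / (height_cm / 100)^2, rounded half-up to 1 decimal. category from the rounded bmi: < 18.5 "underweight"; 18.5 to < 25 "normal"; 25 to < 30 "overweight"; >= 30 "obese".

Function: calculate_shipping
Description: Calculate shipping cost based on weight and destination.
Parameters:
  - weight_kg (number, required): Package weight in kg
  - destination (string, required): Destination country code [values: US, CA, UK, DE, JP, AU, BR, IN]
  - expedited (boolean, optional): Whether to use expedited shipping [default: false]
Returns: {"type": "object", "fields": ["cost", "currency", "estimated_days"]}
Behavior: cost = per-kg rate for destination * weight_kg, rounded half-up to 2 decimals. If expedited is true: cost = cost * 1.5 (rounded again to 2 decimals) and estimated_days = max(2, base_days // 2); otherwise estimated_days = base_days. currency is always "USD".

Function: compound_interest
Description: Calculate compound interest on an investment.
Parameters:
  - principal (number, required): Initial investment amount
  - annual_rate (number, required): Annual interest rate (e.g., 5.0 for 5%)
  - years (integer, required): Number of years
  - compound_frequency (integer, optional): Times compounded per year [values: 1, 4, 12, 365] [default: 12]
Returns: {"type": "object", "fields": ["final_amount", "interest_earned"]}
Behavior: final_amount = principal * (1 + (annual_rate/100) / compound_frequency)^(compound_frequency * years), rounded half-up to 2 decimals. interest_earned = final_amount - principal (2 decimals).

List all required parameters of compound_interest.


Parameters of compound_interest and their required/optional flag:
  principal: required
  annual_rate: required
  years: required
  compound_frequency: optional
annual_rate, principal, years


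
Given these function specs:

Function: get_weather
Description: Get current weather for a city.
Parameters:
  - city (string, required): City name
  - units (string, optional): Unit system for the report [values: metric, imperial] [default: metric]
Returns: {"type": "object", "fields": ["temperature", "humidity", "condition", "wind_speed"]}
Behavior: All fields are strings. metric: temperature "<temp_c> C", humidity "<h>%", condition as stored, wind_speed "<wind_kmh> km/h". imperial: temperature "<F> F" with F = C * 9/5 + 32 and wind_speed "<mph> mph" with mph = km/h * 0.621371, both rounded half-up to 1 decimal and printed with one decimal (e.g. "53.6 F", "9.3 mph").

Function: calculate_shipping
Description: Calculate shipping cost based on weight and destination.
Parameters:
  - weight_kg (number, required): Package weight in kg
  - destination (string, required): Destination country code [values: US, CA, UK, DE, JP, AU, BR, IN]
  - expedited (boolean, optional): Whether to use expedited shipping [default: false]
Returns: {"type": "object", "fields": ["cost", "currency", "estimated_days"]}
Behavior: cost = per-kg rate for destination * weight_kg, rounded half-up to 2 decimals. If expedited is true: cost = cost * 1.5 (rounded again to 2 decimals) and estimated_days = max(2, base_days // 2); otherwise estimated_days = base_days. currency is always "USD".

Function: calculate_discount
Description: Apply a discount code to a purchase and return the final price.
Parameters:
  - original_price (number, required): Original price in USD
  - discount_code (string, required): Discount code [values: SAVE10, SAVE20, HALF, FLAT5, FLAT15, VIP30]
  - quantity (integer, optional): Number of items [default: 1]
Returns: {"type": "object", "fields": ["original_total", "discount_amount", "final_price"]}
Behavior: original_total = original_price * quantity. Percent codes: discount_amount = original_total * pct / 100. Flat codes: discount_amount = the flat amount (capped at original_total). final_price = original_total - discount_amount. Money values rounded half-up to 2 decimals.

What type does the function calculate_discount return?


The calculate_discount spec declares Returns: {"type": "object", "fields": ["original_total", "discount_amount", "final_price"]}
Type:
object


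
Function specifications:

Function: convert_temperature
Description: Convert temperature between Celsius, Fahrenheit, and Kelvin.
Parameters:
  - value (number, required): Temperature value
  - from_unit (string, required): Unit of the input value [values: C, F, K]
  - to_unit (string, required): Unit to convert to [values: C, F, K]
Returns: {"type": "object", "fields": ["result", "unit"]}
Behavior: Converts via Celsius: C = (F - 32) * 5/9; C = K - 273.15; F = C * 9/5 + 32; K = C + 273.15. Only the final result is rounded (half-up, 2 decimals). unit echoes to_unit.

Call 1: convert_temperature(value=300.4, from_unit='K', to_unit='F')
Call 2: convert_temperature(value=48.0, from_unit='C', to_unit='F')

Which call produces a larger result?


Call 1:
  To C: 300.4 - 273.15 = 27.25
  To F: 27.25 * 9/5 + 32 = 81.05
  Round to 2 decimals: 81.05
  -> 81.05 F
Call 2:
  Input already in C: 48
  To F: 48 * 9/5 + 32 = 118.4
  Round to 2 decimals: 118.4
  -> 118.4 F
Call 2 (118.4 F)


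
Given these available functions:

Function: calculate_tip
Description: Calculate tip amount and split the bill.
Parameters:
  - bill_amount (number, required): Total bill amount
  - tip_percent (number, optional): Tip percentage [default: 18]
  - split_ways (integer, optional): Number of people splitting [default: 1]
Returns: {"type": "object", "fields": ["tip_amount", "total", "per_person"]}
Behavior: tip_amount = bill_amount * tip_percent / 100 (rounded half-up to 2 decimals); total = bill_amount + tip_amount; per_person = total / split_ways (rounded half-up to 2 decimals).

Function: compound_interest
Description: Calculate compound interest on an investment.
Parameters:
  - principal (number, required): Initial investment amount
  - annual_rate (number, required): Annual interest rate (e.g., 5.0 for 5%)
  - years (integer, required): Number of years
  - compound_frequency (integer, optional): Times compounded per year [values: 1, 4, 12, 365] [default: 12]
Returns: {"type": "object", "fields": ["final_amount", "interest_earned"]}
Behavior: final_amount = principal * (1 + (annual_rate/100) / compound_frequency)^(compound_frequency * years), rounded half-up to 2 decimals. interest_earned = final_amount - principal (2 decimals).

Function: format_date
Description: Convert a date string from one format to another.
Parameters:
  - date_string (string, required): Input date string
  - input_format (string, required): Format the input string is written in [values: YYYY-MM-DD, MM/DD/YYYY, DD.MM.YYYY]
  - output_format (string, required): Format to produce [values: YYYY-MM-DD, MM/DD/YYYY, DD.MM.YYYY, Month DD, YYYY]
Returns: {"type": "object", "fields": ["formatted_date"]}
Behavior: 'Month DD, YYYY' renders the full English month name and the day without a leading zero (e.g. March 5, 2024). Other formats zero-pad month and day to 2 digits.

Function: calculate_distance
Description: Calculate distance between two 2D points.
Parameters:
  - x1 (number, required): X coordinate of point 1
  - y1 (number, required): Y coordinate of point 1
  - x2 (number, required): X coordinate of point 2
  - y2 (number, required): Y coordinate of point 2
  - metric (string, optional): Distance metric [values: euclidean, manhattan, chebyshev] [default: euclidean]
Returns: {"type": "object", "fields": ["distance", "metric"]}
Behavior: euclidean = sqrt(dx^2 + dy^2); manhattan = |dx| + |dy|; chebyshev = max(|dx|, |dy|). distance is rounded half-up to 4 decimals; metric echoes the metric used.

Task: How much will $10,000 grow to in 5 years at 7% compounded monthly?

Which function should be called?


The task needs a function whose description is: Calculate compound interest on an investment.
compound_interest


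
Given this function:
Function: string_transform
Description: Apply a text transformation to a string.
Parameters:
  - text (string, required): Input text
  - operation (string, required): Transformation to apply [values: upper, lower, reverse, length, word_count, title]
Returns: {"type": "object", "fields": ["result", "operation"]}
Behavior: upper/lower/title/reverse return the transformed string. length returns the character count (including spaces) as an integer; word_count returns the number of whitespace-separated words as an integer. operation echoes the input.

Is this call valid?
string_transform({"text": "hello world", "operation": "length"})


Checking all required parameters present and types match... All valid.
Valid


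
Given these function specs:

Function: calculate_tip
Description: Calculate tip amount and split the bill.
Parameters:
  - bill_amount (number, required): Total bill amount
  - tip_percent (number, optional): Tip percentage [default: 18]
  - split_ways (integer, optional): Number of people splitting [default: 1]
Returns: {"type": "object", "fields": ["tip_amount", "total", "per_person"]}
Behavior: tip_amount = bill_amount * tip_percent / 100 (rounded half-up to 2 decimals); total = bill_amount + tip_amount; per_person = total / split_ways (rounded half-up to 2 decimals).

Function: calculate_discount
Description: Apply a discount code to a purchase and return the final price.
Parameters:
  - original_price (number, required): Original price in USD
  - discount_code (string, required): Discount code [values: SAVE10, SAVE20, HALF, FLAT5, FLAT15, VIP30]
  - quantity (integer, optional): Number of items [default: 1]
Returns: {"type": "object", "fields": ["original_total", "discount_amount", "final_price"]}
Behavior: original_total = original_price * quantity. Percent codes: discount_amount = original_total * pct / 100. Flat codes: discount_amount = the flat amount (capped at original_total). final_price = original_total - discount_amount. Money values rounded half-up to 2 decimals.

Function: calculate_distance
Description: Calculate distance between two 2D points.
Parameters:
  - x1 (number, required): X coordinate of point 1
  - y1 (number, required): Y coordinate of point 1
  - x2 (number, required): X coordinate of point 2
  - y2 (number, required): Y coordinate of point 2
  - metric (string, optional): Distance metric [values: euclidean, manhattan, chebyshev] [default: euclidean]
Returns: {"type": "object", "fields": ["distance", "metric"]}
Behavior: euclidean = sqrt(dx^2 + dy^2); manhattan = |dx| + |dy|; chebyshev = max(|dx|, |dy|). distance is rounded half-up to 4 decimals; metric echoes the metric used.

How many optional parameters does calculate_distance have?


Parameters of calculate_distance: x1 (required), y1 (required), x2 (required), y2 (required), metric (optional)
Optional count:
1


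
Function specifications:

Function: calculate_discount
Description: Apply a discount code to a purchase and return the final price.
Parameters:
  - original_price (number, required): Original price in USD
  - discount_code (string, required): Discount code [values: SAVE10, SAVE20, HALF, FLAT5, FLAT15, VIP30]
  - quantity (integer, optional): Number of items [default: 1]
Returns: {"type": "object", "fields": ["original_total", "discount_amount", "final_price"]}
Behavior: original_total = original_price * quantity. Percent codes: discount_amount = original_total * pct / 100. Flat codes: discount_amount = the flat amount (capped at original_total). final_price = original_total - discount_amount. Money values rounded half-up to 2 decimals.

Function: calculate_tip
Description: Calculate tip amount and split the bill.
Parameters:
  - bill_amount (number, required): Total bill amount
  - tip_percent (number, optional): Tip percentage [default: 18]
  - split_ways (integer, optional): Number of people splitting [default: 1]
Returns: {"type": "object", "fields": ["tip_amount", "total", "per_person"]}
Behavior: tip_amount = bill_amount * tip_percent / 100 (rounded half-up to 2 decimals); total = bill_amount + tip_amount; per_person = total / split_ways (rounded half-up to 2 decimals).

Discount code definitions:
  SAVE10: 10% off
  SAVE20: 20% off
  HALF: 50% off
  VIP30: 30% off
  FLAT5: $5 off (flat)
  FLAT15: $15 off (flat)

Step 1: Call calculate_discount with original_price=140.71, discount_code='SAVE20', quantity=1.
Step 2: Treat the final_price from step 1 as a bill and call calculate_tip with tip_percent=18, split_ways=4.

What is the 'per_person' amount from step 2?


Step 1: calculate_discount(original_price=140.71, discount_code=SAVE20, quantity=1)
  original_total = 140.71 * 1 = 140.71
  SAVE20 = 20% off: discount_amount = 140.71 * 20/100 = 28.142 -> 28.14
  final_price = 140.71 - 28.14 = 112.57
  -> final_price = 112.57
Step 2: calculate_tip(bill_amount=112.57, tip_percent=18, split_ways=4)
  tip_amount = 112.57 * 18/100 = 20.2626 -> 20.26
  total = 112.57 + 20.26 = 132.83
  per_person = 132.83 / 4 = 33.2075 -> 33.21
  -> per_person = 33.21
$33.21


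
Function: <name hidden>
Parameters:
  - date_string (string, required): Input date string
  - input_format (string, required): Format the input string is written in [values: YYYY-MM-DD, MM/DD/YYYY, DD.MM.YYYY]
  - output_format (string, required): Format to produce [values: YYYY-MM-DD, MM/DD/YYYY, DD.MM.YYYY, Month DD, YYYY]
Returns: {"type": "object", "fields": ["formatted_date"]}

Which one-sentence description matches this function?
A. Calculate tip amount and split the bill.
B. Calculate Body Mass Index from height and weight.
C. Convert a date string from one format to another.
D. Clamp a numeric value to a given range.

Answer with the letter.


Parameters date_string, input_format, output_format and return ["formatted_date"] fit: Convert a date string from one format to another.
C


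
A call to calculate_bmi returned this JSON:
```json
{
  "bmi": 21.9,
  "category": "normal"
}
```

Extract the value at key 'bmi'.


21.9


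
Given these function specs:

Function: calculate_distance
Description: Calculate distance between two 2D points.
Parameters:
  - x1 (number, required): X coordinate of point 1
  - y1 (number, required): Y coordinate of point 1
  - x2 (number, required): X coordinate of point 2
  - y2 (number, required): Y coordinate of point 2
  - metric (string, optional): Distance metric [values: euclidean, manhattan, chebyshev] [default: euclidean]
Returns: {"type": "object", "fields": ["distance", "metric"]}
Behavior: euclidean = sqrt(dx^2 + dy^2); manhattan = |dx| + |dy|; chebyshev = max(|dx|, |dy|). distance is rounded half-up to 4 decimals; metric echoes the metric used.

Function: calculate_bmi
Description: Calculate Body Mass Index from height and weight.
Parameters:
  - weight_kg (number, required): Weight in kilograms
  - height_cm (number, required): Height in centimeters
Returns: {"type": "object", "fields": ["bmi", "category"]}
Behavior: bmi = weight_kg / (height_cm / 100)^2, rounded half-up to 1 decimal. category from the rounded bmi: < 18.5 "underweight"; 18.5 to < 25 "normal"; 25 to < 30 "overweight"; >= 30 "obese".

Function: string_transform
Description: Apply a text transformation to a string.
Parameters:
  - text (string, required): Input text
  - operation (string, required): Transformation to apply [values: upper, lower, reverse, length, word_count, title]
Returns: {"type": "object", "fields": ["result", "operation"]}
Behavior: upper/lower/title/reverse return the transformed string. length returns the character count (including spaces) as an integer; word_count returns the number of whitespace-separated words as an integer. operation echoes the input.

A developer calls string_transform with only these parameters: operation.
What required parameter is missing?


Required parameters: text, operation
Provided: operation
Missing: text
text


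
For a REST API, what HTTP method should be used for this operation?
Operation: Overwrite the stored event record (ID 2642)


GET = read, POST = create, PUT = update/replace, DELETE = remove
This operation is an update/replace.
PUT


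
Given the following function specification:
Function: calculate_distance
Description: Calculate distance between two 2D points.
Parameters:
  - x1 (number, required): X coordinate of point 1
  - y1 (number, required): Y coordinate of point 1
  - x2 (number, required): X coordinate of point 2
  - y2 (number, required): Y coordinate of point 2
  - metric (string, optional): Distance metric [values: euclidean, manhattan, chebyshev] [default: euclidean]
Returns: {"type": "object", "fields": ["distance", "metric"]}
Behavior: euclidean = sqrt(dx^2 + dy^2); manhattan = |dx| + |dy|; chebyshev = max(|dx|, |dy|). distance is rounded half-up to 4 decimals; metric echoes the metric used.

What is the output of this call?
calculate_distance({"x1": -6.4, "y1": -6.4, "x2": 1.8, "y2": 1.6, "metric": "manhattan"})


|dx| = |1.8 - -6.4| = 8.2; |dy| = |1.6 - -6.4| = 8
manhattan: 8.2 + 8 = 16.2
Round to 4 decimals: 16.2
Output:
{"distance": 16.2, "metric": "manhattan"}


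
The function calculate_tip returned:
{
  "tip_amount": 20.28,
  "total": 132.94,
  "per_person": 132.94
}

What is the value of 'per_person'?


132.94


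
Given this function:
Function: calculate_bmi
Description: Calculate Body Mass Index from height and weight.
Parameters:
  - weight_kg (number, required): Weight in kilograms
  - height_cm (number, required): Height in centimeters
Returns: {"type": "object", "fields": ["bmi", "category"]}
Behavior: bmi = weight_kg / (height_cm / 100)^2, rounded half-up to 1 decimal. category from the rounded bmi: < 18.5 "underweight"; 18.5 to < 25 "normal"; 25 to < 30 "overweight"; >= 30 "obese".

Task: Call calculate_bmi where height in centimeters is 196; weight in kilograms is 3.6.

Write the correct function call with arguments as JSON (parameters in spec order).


Mapping each described value to its parameter name:
  'Height in centimeters' -> height_cm = 196
  'Weight in kilograms' -> weight_kg = 3.6
calculate_bmi({"weight_kg": 3.6, "height_cm": 196})


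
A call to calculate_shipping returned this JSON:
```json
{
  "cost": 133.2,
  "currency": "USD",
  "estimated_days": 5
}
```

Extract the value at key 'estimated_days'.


5


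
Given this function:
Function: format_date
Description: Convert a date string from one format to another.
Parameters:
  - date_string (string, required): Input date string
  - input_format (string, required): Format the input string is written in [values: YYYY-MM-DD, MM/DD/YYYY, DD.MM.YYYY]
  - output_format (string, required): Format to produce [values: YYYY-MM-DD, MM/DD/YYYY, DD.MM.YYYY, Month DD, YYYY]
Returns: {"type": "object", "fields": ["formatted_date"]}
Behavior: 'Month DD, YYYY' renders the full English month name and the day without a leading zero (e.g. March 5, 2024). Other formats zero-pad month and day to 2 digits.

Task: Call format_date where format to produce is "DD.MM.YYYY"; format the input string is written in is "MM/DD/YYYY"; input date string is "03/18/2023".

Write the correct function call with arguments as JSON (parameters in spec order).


Mapping each described value to its parameter name:
  'Format to produce' -> output_format = "DD.MM.YYYY"
  'Format the input string is written in' -> input_format = "MM/DD/YYYY"
  'Input date string' -> date_string = "03/18/2023"
format_date({"date_string": "03/18/2023", "input_format": "MM/DD/YYYY", "output_format": "DD.MM.YYYY"})


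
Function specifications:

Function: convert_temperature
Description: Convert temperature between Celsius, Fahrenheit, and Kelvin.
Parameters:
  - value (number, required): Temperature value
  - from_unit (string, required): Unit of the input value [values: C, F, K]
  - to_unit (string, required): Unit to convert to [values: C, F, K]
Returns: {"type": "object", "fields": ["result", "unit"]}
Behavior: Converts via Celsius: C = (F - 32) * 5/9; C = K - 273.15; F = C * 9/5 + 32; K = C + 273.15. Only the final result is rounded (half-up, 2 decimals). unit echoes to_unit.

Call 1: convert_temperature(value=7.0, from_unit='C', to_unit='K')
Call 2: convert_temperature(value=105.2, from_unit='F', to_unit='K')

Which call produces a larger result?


Call 1:
  Input already in C: 7
  To K: 7 + 273.15 = 280.15
  Round to 2 decimals: 280.15
  -> 280.15 K
Call 2:
  To C: (105.2 - 32) * 5/9 = 40.666667
  To K: 40.666667 + 273.15 = 313.816667
  Round to 2 decimals: 313.82
  -> 313.82 K
Call 2 (313.82 K)


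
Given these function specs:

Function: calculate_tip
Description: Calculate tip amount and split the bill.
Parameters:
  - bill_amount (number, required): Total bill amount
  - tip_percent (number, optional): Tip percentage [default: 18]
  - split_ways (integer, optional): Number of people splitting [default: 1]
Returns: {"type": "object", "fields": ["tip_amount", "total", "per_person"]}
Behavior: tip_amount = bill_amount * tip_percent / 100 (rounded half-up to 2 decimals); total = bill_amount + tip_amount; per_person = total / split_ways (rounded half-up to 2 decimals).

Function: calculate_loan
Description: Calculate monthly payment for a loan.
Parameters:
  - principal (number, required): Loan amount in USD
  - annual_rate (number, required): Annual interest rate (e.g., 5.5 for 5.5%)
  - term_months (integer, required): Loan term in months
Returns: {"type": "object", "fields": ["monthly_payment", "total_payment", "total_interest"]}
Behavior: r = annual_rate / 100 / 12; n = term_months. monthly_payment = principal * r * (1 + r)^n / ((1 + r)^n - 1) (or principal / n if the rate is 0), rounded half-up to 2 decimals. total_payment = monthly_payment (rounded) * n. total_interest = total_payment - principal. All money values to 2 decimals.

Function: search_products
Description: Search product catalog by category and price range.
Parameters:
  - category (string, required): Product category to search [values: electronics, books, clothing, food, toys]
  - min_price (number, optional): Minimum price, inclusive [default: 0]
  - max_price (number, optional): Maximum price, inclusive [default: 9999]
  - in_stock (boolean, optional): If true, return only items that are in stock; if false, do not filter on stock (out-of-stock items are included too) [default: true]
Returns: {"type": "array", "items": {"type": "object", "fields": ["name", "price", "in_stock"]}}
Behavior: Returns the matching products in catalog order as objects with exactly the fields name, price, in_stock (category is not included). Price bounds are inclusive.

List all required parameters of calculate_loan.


Parameters of calculate_loan and their required/optional flag:
  principal: required
  annual_rate: required
  term_months: required
annual_rate, principal, term_months


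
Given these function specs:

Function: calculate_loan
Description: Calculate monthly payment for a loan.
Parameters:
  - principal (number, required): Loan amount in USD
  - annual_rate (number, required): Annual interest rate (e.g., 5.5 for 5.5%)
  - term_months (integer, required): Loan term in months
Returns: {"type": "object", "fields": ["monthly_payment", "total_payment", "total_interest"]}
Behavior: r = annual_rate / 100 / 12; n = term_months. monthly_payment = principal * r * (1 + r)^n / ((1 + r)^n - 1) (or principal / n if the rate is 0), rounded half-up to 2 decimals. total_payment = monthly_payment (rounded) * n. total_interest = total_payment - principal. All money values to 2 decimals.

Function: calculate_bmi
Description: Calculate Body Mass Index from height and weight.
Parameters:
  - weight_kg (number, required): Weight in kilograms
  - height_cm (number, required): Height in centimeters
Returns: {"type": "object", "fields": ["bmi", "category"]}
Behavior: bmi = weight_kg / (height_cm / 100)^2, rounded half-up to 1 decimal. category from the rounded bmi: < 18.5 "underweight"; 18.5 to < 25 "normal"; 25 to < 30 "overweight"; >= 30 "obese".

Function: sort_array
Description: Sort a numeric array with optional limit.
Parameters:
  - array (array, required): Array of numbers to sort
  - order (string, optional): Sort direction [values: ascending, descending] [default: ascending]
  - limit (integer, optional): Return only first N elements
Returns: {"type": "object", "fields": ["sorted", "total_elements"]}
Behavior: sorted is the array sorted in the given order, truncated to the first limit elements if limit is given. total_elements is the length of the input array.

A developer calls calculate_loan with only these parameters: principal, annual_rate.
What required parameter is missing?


Required parameters: principal, annual_rate, term_months
Provided: principal, annual_rate
Missing: term_months
term_months


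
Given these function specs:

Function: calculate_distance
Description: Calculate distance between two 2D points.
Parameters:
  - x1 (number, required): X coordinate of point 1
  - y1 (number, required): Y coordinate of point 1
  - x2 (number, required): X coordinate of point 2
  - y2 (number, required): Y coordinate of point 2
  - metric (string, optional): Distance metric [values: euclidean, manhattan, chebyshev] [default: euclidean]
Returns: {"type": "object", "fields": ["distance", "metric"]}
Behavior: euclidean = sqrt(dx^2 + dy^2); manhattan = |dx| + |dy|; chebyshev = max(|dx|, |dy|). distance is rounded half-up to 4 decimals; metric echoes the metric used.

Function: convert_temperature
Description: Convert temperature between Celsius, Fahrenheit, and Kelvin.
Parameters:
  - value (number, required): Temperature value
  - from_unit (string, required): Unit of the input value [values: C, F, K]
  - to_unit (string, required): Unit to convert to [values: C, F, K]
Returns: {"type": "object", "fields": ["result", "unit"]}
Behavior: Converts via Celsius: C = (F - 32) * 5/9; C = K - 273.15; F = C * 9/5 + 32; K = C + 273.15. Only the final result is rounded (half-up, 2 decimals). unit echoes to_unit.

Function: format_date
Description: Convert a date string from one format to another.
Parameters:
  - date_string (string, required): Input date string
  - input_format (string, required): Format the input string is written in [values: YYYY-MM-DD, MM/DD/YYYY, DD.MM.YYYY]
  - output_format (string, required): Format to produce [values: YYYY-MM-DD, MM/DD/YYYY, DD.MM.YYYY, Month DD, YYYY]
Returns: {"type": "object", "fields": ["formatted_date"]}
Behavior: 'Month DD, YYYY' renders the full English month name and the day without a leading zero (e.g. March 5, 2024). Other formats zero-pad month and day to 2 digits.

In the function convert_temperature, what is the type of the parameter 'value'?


The convert_temperature spec declares:
  - value (number, required): Temperature value
Type:
number


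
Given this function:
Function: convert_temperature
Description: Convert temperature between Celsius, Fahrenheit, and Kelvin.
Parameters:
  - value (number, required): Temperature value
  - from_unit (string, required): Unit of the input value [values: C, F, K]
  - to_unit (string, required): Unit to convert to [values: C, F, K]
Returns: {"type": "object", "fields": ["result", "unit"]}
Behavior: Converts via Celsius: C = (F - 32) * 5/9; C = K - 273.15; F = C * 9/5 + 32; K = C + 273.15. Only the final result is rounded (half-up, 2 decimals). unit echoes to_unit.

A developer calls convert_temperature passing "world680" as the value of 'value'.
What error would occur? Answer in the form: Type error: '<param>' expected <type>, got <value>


Spec: 'value' is declared as number; "world680" is a string.
Type error: 'value' expected number, got "world680"


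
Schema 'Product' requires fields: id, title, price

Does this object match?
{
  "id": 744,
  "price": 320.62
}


Checking required fields...
Missing: title
Invalid - missing required field 'title'


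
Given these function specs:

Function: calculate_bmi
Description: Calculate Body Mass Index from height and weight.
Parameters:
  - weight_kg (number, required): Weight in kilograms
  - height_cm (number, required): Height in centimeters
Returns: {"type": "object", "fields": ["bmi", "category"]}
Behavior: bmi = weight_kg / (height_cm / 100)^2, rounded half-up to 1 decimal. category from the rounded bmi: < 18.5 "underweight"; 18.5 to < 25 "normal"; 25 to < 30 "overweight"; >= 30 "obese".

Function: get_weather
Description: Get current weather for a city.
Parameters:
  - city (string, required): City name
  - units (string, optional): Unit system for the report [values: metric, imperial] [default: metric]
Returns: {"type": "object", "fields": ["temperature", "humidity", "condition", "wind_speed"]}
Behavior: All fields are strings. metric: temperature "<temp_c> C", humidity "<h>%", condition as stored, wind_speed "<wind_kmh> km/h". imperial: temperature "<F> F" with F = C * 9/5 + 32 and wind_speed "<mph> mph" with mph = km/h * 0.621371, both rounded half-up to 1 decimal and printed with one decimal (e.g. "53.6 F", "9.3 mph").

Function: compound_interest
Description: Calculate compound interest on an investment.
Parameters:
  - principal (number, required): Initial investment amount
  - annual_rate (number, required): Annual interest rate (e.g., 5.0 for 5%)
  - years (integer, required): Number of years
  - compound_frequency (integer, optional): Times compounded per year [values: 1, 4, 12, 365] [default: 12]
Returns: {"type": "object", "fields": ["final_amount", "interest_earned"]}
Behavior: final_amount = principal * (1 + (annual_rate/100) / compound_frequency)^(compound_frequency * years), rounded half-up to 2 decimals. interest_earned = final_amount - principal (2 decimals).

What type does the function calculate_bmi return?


The calculate_bmi spec declares Returns: {"type": "object", "fields": ["bmi", "category"]}
Type:
object
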